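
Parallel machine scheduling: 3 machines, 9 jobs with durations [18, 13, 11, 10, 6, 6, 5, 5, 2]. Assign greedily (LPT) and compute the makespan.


Jobs (LPT sorted): [18, 13, 11, 10, 6, 6, 5, 5, 2]
Machines: 3
  J=18 → Machine 1 (load: 0+18=18)
  J=13 → Machine 2 (load: 0+13=13)
  J=11 → Machine 3 (load: 0+11=11)
  J=10 → Machine 3 (load: 11+10=21)
  J=6 → Machine 2 (load: 13+6=19)
  J=6 → Machine 1 (load: 18+6=24)
  J=5 → Machine 2 (load: 19+5=24)
  J=5 → Machine 3 (load: 21+5=26)
  J=2 → Machine 1 (load: 24+2=26)
Machine loads: [26, 24, 26]
Makespan = max = 26 time units


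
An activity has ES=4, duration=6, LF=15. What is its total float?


EF = ES + duration = 4 + 6 = 10
LS = LF - duration = 15 - 6 = 9
Total Float = LF - EF = 15 - 10
(or LS - ES = 9 - 4)
= 5


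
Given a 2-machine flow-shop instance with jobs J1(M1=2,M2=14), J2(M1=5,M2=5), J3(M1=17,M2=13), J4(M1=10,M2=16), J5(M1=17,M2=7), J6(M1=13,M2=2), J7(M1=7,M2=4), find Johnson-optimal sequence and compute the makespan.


Johnson's rule:
Group 1 (M1≤M2, sort by M1): ['J1', 'J2', 'J4']
Group 2 (M1>M2, sort desc M2): ['J3', 'J5', 'J7', 'J6']
Sequence: J1 → J2 → J4 → J3 → J5 → J7 → J6
Makespan calculation:
  J1: M1 done=2, M2 done=16
  J2: M1 done=7, M2 done=21
  J4: M1 done=17, M2 done=37
  J3: M1 done=34, M2 done=50
  J5: M1 done=51, M2 done=58
  J7: M1 done=58, M2 done=62
  J6: M1 done=71, M2 done=73
= Sequence: J1 → J2 → J4 → J3 → J5 → J7 → J6, Makespan: 73


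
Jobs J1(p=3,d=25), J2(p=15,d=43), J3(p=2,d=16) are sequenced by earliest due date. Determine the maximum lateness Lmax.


EDD order: J3 → J1 → J2
Completion and lateness:
  J3: C=2, d=16, L=2-16=-14
  J1: C=5, d=25, L=5-25=-20
  J2: C=20, d=43, L=20-43=-23
Lmax = max(-14, -20, -23)
= -14


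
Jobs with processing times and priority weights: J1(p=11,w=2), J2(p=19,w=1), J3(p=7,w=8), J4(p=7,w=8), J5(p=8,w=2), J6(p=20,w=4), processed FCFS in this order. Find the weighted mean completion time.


Completion times:
  J1: C=11, w×C=2×11=22
  J2: C=30, w×C=1×30=30
  J3: C=37, w×C=8×37=296
  J4: C=44, w×C=8×44=352
  J5: C=52, w×C=2×52=104
  J6: C=72, w×C=4×72=288
Sum w×C = 1092
Sum w = 25
Weighted avg = 1092/25
= 43.68


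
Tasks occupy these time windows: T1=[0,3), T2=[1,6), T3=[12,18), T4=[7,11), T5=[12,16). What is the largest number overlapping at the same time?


Check each time point for overlaps:
  t=1: 2 tasks active (T1, T2)
Max concurrent = 2


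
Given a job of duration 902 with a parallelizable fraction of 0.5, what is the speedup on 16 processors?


Amdahl's law: T_p = T × ((1-p) + p/N)
= 902 × ((1-0.5) + 0.5/16)
= 902 × (0.50 + 0.0312)
= 902 × 0.5312
= 479.19
Speedup = 902/479.19
= 1.88×


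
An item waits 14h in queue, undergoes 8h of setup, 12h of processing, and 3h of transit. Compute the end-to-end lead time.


Lead time = queue + setup + processing + transit
= 14 + 8 + 12 + 3
= 37 hours


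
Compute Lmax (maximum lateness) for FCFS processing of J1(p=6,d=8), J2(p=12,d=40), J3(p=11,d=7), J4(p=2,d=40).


Lateness per job (L = C - d):
  J1: C=6, d=8, L=-2
  J2: C=18, d=40, L=-22
  J3: C=29, d=7, L=22
  J4: C=31, d=40, L=-9
Lmax = max(-2, -22, 22, -9)
= 22


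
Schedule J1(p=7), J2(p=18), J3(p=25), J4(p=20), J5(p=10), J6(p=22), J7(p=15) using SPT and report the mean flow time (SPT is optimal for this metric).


SPT order: J1 → J5 → J7 → J2 → J4 → J6 → J3
Completion times:
  J1: C=7
  J5: C=17
  J7: C=32
  J2: C=50
  J4: C=70
  J6: C=92
  J3: C=117
Sum = 385, n = 7
Mean flow = 385/7
= 55.00


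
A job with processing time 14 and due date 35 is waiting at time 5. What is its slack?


Slack = due - current_time - processing
= 35 - 5 - 14
= 16


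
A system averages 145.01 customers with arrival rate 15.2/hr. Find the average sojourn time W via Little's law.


Little's law: L = λW → W = L / λ
= 145.01 / 15.2
= 9.54 hours


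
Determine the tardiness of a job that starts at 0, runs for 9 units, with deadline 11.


Completion = start + processing = 0 + 9 = 9
Tardiness = max(0, C - d) = max(0, 9 - 11)
= max(0, -2)
= 0


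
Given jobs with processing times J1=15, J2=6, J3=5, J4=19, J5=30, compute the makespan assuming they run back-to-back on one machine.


Sequential makespan: sum all processing times
= 15 + 6 + 5 + 19 + 30
= 75 time units


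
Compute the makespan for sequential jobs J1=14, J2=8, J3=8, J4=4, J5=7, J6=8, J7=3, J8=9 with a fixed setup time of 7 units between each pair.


Makespan = Σ processing + (n-1) × setup
= (14 + 8 + 8 + 4 + 7 + 8 + 3 + 9) + (8-1)×7
= 61 + 49
= 110 time units


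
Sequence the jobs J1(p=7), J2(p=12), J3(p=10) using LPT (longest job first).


LPT: sort by longest processing time first
  J2: p=12
  J3: p=10
  J1: p=7
Order: J2 → J3 → J1


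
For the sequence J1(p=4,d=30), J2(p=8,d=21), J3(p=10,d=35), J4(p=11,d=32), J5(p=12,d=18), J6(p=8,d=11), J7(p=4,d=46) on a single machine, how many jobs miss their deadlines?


Completion vs due date:
  J1: C=4, d=30 → on time
  J2: C=12, d=21 → on time
  J3: C=22, d=35 → on time
  J4: C=33, d=32 → TARDY
  J5: C=45, d=18 → TARDY
  J6: C=53, d=11 → TARDY
  J7: C=57, d=46 → TARDY
Tardy jobs: J4, J5, J6, J7
Count = 4


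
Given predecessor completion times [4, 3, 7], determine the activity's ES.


ES = max of all predecessor completion times
Predecessors: [4, 3, 7]
ES = max(4, 3, 7)
= 7


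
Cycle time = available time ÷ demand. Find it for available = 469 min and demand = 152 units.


Cycle time = available time / demand
= 469 / 152
= 3.09 min/unit


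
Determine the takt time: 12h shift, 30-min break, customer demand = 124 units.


Available = 12×60 - 30 = 690 min
Takt time = 690 / 124
= 5.56 min/unit


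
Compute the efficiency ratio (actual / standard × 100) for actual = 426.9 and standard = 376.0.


Efficiency = (actual / standard) × 100
= (426.9 / 376.0) × 100
= 113.5%


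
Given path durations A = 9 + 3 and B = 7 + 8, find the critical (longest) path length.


Path A: 9 + 3 = 12
Path B: 7 + 8 = 15
Critical path = longest = max(12, 15)
= 15 (Path B)


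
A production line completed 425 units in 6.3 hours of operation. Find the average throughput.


Throughput = units / time
= 425 / 6.3
= 67.5 units/hour


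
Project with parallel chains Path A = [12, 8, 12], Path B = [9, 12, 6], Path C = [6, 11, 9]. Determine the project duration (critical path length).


Path A: 12 + 8 + 12 = 32
Path B: 9 + 12 + 6 = 27
Path C: 6 + 11 + 9 = 26
Critical path = longest = max(32, 27, 26)
= 32 (Path A)


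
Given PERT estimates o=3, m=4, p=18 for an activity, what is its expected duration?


te = (o + 4m + p) / 6
= (3 + 4×4 + 18) / 6
= (3 + 16 + 18) / 6
= 37 / 6
= 6.17


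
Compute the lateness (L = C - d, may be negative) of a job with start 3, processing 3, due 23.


Completion = 3 + 3 = 6
Lateness = C - d = 6 - 23
= -17


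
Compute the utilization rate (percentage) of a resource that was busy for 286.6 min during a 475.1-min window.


Utilization = busy / total × 100
= 286.6 / 475.1 × 100
= 60.3%


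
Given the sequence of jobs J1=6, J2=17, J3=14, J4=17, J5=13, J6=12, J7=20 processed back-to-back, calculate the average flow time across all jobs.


Completion times:
  J1: completes at 6
  J2: completes at 23
  J3: completes at 37
  J4: completes at 54
  J5: completes at 67
  J6: completes at 79
  J7: completes at 99
Sum = 365
Average = 365/7
= 52.14


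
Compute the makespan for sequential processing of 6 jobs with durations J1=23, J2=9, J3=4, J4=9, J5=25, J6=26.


Sequential makespan: sum all processing times
= 23 + 9 + 4 + 9 + 25 + 26
= 96 time units


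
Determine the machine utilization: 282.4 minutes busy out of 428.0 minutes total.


Utilization = busy / total × 100
= 282.4 / 428.0 × 100
= 66.0%


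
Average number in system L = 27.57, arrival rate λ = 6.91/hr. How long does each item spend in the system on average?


Little's law: L = λW → W = L / λ
= 27.57 / 6.91
= 3.99 hours


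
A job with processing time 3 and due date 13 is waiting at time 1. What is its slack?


Slack = due - current_time - processing
= 13 - 1 - 3
= 9


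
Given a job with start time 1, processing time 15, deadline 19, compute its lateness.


Completion = 1 + 15 = 16
Lateness = C - d = 16 - 19
= -3


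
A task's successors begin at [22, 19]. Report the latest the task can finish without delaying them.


LF = min of all successor start times
Successors start at: [22, 19]
LF = min(22, 19)
= 19


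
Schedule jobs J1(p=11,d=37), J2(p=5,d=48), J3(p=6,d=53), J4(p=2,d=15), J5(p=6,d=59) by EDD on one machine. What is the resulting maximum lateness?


EDD order: J4 → J1 → J2 → J3 → J5
Completion and lateness:
  J4: C=2, d=15, L=2-15=-13
  J1: C=13, d=37, L=13-37=-24
  J2: C=18, d=48, L=18-48=-30
  J3: C=24, d=53, L=24-53=-29
  J5: C=30, d=59, L=30-59=-29
Lmax = max(-13, -24, -30, -29, -29)
= -13


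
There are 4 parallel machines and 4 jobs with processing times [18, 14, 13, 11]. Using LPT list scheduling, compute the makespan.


Jobs (LPT sorted): [18, 14, 13, 11]
Machines: 4
  J=18 → Machine 1 (load: 0+18=18)
  J=14 → Machine 2 (load: 0+14=14)
  J=13 → Machine 3 (load: 0+13=13)
  J=11 → Machine 4 (load: 0+11=11)
Machine loads: [18, 14, 13, 11]
Makespan = max = 18 time units


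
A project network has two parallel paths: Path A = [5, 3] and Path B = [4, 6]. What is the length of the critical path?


Path A: 5 + 3 = 8
Path B: 4 + 6 = 10
Critical path = longest = max(8, 10)
= 10 (Path B)


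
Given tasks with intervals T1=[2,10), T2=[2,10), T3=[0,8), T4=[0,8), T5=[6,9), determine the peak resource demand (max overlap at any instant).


Check each time point for overlaps:
  t=6: 5 tasks active (T1, T2, T3, T4, T5)
Max concurrent = 5


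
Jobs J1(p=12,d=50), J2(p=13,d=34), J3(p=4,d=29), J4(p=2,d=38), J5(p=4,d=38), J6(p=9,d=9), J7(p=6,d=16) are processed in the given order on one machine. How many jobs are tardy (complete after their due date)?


Completion vs due date:
  J1: C=12, d=50 → on time
  J2: C=25, d=34 → on time
  J3: C=29, d=29 → on time
  J4: C=31, d=38 → on time
  J5: C=35, d=38 → on time
  J6: C=44, d=9 → TARDY
  J7: C=50, d=16 → TARDY
Tardy jobs: J6, J7
Count = 2


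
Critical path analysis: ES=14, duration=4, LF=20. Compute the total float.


EF = ES + duration = 14 + 4 = 18
LS = LF - duration = 20 - 4 = 16
Total Float = LF - EF = 20 - 18
(or LS - ES = 16 - 14)
= 2


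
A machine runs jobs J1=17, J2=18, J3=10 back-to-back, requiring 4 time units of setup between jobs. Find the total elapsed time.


Makespan = Σ processing + (n-1) × setup
= (17 + 18 + 10) + (3-1)×4
= 45 + 8
= 53 time units


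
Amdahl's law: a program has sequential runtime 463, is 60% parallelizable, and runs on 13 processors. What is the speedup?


Amdahl's law: T_p = T × ((1-p) + p/N)
= 463 × ((1-0.6) + 0.6/13)
= 463 × (0.40 + 0.0462)
= 463 × 0.4462
= 206.57
Speedup = 463/206.57
= 2.24×


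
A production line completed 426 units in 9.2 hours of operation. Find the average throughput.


Throughput = units / time
= 426 / 9.2
= 46.3 units/hour


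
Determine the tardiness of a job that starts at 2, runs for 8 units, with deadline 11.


Completion = start + processing = 2 + 8 = 10
Tardiness = max(0, C - d) = max(0, 10 - 11)
= max(0, -1)
= 0


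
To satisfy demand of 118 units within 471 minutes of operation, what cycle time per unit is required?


Cycle time = available time / demand
= 471 / 118
= 3.99 min/unit


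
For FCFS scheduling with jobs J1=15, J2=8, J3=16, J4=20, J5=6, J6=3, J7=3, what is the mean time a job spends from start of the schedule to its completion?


Completion times:
  J1: completes at 15
  J2: completes at 23
  J3: completes at 39
  J4: completes at 59
  J5: completes at 65
  J6: completes at 68
  J7: completes at 71
Sum = 340
Average = 340/7
= 48.57


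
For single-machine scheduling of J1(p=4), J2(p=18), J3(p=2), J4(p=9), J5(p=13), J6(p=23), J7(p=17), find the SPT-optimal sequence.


SPT: sort by shortest processing time
  J3: p=2
  J1: p=4
  J4: p=9
  J5: p=13
  J7: p=17
  J2: p=18
  J6: p=23
Order: J3 → J1 → J4 → J5 → J7 → J2 → J6


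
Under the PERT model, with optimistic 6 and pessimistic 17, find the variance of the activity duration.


σ² = ((p - o) / 6)² = (p - o)² / 36
= (17 - 6)² / 36
= 11² / 36
= 121 / 36
= 3.3611


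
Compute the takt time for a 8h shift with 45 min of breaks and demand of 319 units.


Available = 8×60 - 45 = 435 min
Takt time = 435 / 319
= 1.36 min/unit


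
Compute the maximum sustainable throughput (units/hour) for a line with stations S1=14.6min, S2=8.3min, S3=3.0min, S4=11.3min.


Bottleneck = longest station time
Station times: [14.6, 8.3, 3.0, 11.3]
Max = 14.6 min
Rate = 60 / 14.6
= 4.11 units/hour (bottleneck: 14.6min)


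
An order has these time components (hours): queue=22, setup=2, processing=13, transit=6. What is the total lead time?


Lead time = queue + setup + processing + transit
= 22 + 2 + 13 + 6
= 43 hours


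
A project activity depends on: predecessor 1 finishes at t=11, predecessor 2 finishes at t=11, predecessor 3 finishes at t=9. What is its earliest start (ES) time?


ES = max of all predecessor completion times
Predecessors: [11, 11, 9]
ES = max(11, 11, 9)
= 11


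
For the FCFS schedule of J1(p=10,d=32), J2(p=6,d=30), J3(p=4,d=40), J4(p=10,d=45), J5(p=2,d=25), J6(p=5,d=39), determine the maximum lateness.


Lateness per job (L = C - d):
  J1: C=10, d=32, L=-22
  J2: C=16, d=30, L=-14
  J3: C=20, d=40, L=-20
  J4: C=30, d=45, L=-15
  J5: C=32, d=25, L=7
  J6: C=37, d=39, L=-2
Lmax = max(-22, -14, -20, -15, 7, -2)
= 7


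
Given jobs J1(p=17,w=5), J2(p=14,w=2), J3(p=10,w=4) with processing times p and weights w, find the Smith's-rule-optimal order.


WSPT (Smith's rule): sort by p/w ascending
  J3: p/w = 10/4 = 2.500
  J1: p/w = 17/5 = 3.400
  J2: p/w = 14/2 = 7.000
Order: J3 → J1 → J2


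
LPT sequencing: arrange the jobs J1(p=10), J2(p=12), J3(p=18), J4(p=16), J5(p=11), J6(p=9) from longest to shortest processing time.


LPT: sort by longest processing time first
  J3: p=18
  J4: p=16
  J2: p=12
  J5: p=11
  J1: p=10
  J6: p=9
Order: J3 → J4 → J2 → J5 → J1 → J6


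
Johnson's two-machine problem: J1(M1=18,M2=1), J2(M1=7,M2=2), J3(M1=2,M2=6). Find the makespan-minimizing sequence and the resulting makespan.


Johnson's rule:
Group 1 (M1≤M2, sort by M1): ['J3']
Group 2 (M1>M2, sort desc M2): ['J2', 'J1']
Sequence: J3 → J2 → J1
Makespan calculation:
  J3: M1 done=2, M2 done=8
  J2: M1 done=9, M2 done=11
  J1: M1 done=27, M2 done=28
= Sequence: J3 → J2 → J1, Makespan: 28


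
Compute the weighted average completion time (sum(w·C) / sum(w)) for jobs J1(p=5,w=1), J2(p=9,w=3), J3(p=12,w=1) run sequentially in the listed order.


Completion times:
  J1: C=5, w×C=1×5=5
  J2: C=14, w×C=3×14=42
  J3: C=26, w×C=1×26=26
Sum w×C = 73
Sum w = 5
Weighted avg = 73/5
= 14.60


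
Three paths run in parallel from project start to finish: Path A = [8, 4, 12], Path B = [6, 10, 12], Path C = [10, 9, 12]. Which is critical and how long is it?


Path A: 8 + 4 + 12 = 24
Path B: 6 + 10 + 12 = 28
Path C: 10 + 9 + 12 = 31
Critical path = longest = max(24, 28, 31)
= 31 (Path C)


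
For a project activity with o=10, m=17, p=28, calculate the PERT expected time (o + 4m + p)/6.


te = (o + 4m + p) / 6
= (10 + 4×17 + 28) / 6
= (10 + 68 + 28) / 6
= 106 / 6
= 17.67


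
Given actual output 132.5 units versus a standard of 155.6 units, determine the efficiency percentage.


Efficiency = (actual / standard) × 100
= (132.5 / 155.6) × 100
= 85.2%


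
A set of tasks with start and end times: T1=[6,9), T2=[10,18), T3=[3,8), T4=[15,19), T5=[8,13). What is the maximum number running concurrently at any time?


Check each time point for overlaps:
  t=6: 2 tasks active (T1, T3)
Max concurrent = 2


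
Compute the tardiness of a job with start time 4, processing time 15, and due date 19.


Completion = start + processing = 4 + 15 = 19
Tardiness = max(0, C - d) = max(0, 19 - 19)
= max(0, 0)
= 0


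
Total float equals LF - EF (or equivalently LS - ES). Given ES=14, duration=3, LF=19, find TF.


EF = ES + duration = 14 + 3 = 17
LS = LF - duration = 19 - 3 = 16
Total Float = LF - EF = 19 - 17
(or LS - ES = 16 - 14)
= 2


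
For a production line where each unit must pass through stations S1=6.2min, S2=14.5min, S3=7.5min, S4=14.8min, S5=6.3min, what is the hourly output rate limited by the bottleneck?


Bottleneck = longest station time
Station times: [6.2, 14.5, 7.5, 14.8, 6.3]
Max = 14.8 min
Rate = 60 / 14.8
= 4.05 units/hour (bottleneck: 14.8min)


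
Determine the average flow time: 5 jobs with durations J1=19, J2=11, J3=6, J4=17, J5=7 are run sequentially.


Completion times:
  J1: completes at 19
  J2: completes at 30
  J3: completes at 36
  J4: completes at 53
  J5: completes at 60
Sum = 198
Average = 198/5
= 39.60


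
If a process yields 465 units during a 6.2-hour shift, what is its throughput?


Throughput = units / time
= 465 / 6.2
= 75.0 units/hour


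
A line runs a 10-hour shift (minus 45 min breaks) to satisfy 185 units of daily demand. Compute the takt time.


Available = 10×60 - 45 = 555 min
Takt time = 555 / 185
= 3.00 min/unit


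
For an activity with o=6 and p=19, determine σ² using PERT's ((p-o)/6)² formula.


σ² = ((p - o) / 6)² = (p - o)² / 36
= (19 - 6)² / 36
= 13² / 36
= 169 / 36
= 4.6944


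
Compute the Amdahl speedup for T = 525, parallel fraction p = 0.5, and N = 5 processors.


Amdahl's law: T_p = T × ((1-p) + p/N)
= 525 × ((1-0.5) + 0.5/5)
= 525 × (0.50 + 0.1000)
= 525 × 0.6000
= 315.00
Speedup = 525/315.00
= 1.67×


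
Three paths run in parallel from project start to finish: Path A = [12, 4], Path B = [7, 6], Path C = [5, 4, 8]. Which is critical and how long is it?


Path A: 12 + 4 = 16
Path B: 7 + 6 = 13
Path C: 5 + 4 + 8 = 17
Critical path = longest = max(16, 13, 17)
= 17 (Path C)


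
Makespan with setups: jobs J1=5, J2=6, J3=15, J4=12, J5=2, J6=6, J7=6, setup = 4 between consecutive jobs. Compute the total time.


Makespan = Σ processing + (n-1) × setup
= (5 + 6 + 15 + 12 + 2 + 6 + 6) + (7-1)×4
= 52 + 24
= 76 time units


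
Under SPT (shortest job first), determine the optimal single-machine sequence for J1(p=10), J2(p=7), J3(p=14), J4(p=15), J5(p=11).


SPT: sort by shortest processing time
  J2: p=7
  J1: p=10
  J5: p=11
  J3: p=14
  J4: p=15
Order: J2 → J1 → J5 → J3 → J4


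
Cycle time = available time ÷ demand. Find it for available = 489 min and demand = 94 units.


Cycle time = available time / demand
= 489 / 94
= 5.20 min/unit


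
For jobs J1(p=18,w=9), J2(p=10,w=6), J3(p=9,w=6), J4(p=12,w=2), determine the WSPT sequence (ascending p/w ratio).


WSPT (Smith's rule): sort by p/w ascending
  J3: p/w = 9/6 = 1.500
  J2: p/w = 10/6 = 1.667
  J1: p/w = 18/9 = 2.000
  J4: p/w = 12/2 = 6.000
Order: J3 → J2 → J1 → J4


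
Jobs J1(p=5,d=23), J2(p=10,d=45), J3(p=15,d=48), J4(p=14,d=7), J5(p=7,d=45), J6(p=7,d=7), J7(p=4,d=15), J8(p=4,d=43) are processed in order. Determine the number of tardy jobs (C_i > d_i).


Completion vs due date:
  J1: C=5, d=23 → on time
  J2: C=15, d=45 → on time
  J3: C=30, d=48 → on time
  J4: C=44, d=7 → TARDY
  J5: C=51, d=45 → TARDY
  J6: C=58, d=7 → TARDY
  J7: C=62, d=15 → TARDY
  J8: C=66, d=43 → TARDY
Tardy jobs: J4, J5, J6, J7, J8
Count = 5


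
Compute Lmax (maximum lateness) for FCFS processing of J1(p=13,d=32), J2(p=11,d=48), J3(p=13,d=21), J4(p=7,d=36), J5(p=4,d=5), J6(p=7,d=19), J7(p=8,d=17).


Lateness per job (L = C - d):
  J1: C=13, d=32, L=-19
  J2: C=24, d=48, L=-24
  J3: C=37, d=21, L=16
  J4: C=44, d=36, L=8
  J5: C=48, d=5, L=43
  J6: C=55, d=19, L=36
  J7: C=63, d=17, L=46
Lmax = max(-19, -24, 16, 8, 43, 36, 46)
= 46


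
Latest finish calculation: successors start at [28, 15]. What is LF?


LF = min of all successor start times
Successors start at: [28, 15]
LF = min(28, 15)
= 15


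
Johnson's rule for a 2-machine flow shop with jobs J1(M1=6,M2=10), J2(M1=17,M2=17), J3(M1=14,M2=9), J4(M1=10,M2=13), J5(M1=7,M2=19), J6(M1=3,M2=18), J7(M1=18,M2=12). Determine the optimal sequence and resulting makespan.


Johnson's rule:
Group 1 (M1≤M2, sort by M1): ['J6', 'J1', 'J5', 'J4', 'J2']
Group 2 (M1>M2, sort desc M2): ['J7', 'J3']
Sequence: J6 → J1 → J5 → J4 → J2 → J7 → J3
Makespan calculation:
  J6: M1 done=3, M2 done=21
  J1: M1 done=9, M2 done=31
  J5: M1 done=16, M2 done=50
  J4: M1 done=26, M2 done=63
  J2: M1 done=43, M2 done=80
  J7: M1 done=61, M2 done=92
  J3: M1 done=75, M2 done=101
= Sequence: J6 → J1 → J5 → J4 → J2 → J7 → J3, Makespan: 101


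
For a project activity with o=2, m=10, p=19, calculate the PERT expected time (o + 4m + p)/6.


te = (o + 4m + p) / 6
= (2 + 4×10 + 19) / 6
= (2 + 40 + 19) / 6
= 61 / 6
= 10.17


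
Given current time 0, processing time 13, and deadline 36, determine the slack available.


Slack = due - current_time - processing
= 36 - 0 - 13
= 23


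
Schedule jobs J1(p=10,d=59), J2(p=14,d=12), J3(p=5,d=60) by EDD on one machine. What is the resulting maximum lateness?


EDD order: J2 → J1 → J3
Completion and lateness:
  J2: C=14, d=12, L=14-12=2
  J1: C=24, d=59, L=24-59=-35
  J3: C=29, d=60, L=29-60=-31
Lmax = max(2, -35, -31)
= 2


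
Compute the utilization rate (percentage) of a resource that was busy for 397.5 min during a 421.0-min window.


Utilization = busy / total × 100
= 397.5 / 421.0 × 100
= 94.4%


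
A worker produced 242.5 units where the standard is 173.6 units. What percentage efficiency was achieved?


Efficiency = (actual / standard) × 100
= (242.5 / 173.6) × 100
= 139.7%


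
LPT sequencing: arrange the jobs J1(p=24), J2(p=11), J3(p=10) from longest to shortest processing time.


LPT: sort by longest processing time first
  J1: p=24
  J2: p=11
  J3: p=10
Order: J1 → J2 → J3


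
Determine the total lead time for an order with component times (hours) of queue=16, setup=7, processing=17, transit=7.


Lead time = queue + setup + processing + transit
= 16 + 7 + 17 + 7
= 47 hours


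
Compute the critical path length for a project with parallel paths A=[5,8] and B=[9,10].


Path A: 5 + 8 = 13
Path B: 9 + 10 = 19
Critical path = longest = max(13, 19)
= 19 (Path B)


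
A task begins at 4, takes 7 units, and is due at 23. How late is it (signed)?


Completion = 4 + 7 = 11
Lateness = C - d = 11 - 23
= -12


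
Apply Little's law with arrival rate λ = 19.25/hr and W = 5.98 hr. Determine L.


Little's law: L = λ × W
= 19.25 × 5.98
= 115.12


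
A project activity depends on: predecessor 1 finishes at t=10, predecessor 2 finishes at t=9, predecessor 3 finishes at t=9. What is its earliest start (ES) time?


ES = max of all predecessor completion times
Predecessors: [10, 9, 9]
ES = max(10, 9, 9)
= 10


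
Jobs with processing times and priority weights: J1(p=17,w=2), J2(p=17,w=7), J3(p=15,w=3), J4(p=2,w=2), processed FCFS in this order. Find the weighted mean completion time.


Completion times:
  J1: C=17, w×C=2×17=34
  J2: C=34, w×C=7×34=238
  J3: C=49, w×C=3×49=147
  J4: C=51, w×C=2×51=102
Sum w×C = 521
Sum w = 14
Weighted avg = 521/14
= 37.21


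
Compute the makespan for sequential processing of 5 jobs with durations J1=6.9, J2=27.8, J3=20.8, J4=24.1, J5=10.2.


Sequential makespan: sum all processing times
= 6.9 + 27.8 + 20.8 + 24.1 + 10.2
= 89.8 time units


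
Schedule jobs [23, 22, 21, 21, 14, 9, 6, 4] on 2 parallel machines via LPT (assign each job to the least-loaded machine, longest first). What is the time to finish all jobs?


Jobs (LPT sorted): [23, 22, 21, 21, 14, 9, 6, 4]
Machines: 2
  J=23 → Machine 1 (load: 0+23=23)
  J=22 → Machine 2 (load: 0+22=22)
  J=21 → Machine 2 (load: 22+21=43)
  J=21 → Machine 1 (load: 23+21=44)
  J=14 → Machine 2 (load: 43+14=57)
  J=9 → Machine 1 (load: 44+9=53)
  J=6 → Machine 1 (load: 53+6=59)
  J=4 → Machine 2 (load: 57+4=61)
Machine loads: [59, 61]
Makespan = max = 61 time units


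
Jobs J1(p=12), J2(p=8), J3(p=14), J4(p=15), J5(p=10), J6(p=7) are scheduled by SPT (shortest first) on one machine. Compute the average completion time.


SPT order: J6 → J2 → J5 → J1 → J3 → J4
Completion times:
  J6: C=7
  J2: C=15
  J5: C=25
  J1: C=37
  J3: C=51
  J4: C=66
Sum = 201, n = 6
Mean flow = 201/6
= 33.50


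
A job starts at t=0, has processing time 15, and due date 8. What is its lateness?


Completion = 0 + 15 = 15
Lateness = C - d = 15 - 8
= 7


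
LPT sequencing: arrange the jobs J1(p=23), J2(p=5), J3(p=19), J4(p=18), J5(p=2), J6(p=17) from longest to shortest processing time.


LPT: sort by longest processing time first
  J1: p=23
  J3: p=19
  J4: p=18
  J6: p=17
  J2: p=5
  J5: p=2
Order: J1 → J3 → J4 → J6 → J2 → J5


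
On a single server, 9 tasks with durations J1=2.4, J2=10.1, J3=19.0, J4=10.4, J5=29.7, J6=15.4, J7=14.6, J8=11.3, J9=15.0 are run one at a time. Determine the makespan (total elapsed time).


Sequential makespan: sum all processing times
= 2.4 + 10.1 + 19.0 + 10.4 + 29.7 + 15.4 + 14.6 + 11.3 + 15.0
= 127.9 time units


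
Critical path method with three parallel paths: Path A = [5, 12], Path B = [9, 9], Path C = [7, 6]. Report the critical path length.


Path A: 5 + 12 = 17
Path B: 9 + 9 = 18
Path C: 7 + 6 = 13
Critical path = longest = max(17, 18, 13)
= 18 (Path B)


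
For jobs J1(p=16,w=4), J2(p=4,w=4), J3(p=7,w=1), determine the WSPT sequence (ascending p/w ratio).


WSPT (Smith's rule): sort by p/w ascending
  J2: p/w = 4/4 = 1.000
  J1: p/w = 16/4 = 4.000
  J3: p/w = 7/1 = 7.000
Order: J2 → J1 → J3


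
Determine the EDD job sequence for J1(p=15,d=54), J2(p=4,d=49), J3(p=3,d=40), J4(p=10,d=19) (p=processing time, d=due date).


EDD: sort by earliest due date
  J4: d=19, p=10
  J3: d=40, p=3
  J2: d=49, p=4
  J1: d=54, p=15
Order: J4 → J3 → J2 → J1


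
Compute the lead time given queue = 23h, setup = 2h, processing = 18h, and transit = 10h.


Lead time = queue + setup + processing + transit
= 23 + 2 + 18 + 10
= 53 hours


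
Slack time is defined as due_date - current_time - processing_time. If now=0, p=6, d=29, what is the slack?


Slack = due - current_time - processing
= 29 - 0 - 6
= 23


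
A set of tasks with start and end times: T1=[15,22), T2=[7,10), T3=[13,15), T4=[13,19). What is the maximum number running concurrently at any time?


Check each time point for overlaps:
  t=13: 2 tasks active (T3, T4)
Max concurrent = 2


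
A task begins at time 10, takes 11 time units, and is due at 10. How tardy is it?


Completion = start + processing = 10 + 11 = 21
Tardiness = max(0, C - d) = max(0, 21 - 10)
= max(0, 11)
= 11


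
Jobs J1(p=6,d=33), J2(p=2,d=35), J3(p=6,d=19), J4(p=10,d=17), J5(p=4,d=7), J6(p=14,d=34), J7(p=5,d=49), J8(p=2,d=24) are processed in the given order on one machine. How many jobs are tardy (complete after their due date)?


Completion vs due date:
  J1: C=6, d=33 → on time
  J2: C=8, d=35 → on time
  J3: C=14, d=19 → on time
  J4: C=24, d=17 → TARDY
  J5: C=28, d=7 → TARDY
  J6: C=42, d=34 → TARDY
  J7: C=47, d=49 → on time
  J8: C=49, d=24 → TARDY
Tardy jobs: J4, J5, J6, J8
Count = 4


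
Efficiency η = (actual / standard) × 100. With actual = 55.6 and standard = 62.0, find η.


Efficiency = (actual / standard) × 100
= (55.6 / 62.0) × 100
= 89.7%


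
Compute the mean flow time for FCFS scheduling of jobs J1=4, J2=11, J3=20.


Completion times:
  J1: completes at 4
  J2: completes at 15
  J3: completes at 35
Sum = 54
Average = 54/3
= 18.00


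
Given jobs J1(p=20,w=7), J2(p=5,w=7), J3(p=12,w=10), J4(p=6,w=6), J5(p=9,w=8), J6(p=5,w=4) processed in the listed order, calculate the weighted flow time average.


Completion times:
  J1: C=20, w×C=7×20=140
  J2: C=25, w×C=7×25=175
  J3: C=37, w×C=10×37=370
  J4: C=43, w×C=6×43=258
  J5: C=52, w×C=8×52=416
  J6: C=57, w×C=4×57=228
Sum w×C = 1587
Sum w = 42
Weighted avg = 1587/42
= 37.79


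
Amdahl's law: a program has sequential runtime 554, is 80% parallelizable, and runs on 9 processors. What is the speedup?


Amdahl's law: T_p = T × ((1-p) + p/N)
= 554 × ((1-0.8) + 0.8/9)
= 554 × (0.20 + 0.0889)
= 554 × 0.2889
= 160.04
Speedup = 554/160.04
= 3.46×


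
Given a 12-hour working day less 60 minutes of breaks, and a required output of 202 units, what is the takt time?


Available = 12×60 - 60 = 660 min
Takt time = 660 / 202
= 3.27 min/unit


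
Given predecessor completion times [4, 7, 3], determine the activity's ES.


ES = max of all predecessor completion times
Predecessors: [4, 7, 3]
ES = max(4, 7, 3)
= 7


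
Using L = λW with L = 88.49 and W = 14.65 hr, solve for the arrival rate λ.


Little's law: L = λW → λ = L / W
= 88.49 / 14.65
= 6.04 per hour


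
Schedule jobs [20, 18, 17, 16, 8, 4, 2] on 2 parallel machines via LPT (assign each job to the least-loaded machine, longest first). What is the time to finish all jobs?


Jobs (LPT sorted): [20, 18, 17, 16, 8, 4, 2]
Machines: 2
  J=20 → Machine 1 (load: 0+20=20)
  J=18 → Machine 2 (load: 0+18=18)
  J=17 → Machine 2 (load: 18+17=35)
  J=16 → Machine 1 (load: 20+16=36)
  J=8 → Machine 2 (load: 35+8=43)
  J=4 → Machine 1 (load: 36+4=40)
  J=2 → Machine 1 (load: 40+2=42)
Machine loads: [42, 43]
Makespan = max = 43 time units


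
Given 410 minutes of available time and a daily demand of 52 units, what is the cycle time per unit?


Cycle time = available time / demand
= 410 / 52
= 7.88 min/unit


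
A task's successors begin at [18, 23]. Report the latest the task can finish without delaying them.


LF = min of all successor start times
Successors start at: [18, 23]
LF = min(18, 23)
= 18


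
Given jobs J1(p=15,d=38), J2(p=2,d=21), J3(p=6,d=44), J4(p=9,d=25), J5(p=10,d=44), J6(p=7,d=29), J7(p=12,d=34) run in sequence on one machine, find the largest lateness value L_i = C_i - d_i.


Lateness per job (L = C - d):
  J1: C=15, d=38, L=-23
  J2: C=17, d=21, L=-4
  J3: C=23, d=44, L=-21
  J4: C=32, d=25, L=7
  J5: C=42, d=44, L=-2
  J6: C=49, d=29, L=20
  J7: C=61, d=34, L=27
Lmax = max(-23, -4, -21, 7, -2, 20, 27)
= 27


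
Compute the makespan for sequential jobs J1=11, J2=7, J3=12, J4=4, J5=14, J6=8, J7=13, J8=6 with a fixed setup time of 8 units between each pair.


Makespan = Σ processing + (n-1) × setup
= (11 + 7 + 12 + 4 + 14 + 8 + 13 + 6) + (8-1)×8
= 75 + 56
= 131 time units


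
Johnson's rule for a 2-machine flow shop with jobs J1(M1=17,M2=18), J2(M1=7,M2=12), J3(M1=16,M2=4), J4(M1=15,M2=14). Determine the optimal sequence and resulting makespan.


Johnson's rule:
Group 1 (M1≤M2, sort by M1): ['J2', 'J1']
Group 2 (M1>M2, sort desc M2): ['J4', 'J3']
Sequence: J2 → J1 → J4 → J3
Makespan calculation:
  J2: M1 done=7, M2 done=19
  J1: M1 done=24, M2 done=42
  J4: M1 done=39, M2 done=56
  J3: M1 done=55, M2 done=60
= Sequence: J2 → J1 → J4 → J3, Makespan: 60


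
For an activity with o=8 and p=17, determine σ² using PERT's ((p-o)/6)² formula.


σ² = ((p - o) / 6)² = (p - o)² / 36
= (17 - 8)² / 36
= 9² / 36
= 81 / 36
= 2.2500


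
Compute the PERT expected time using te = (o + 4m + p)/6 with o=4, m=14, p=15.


te = (o + 4m + p) / 6
= (4 + 4×14 + 15) / 6
= (4 + 56 + 15) / 6
= 75 / 6
= 12.50


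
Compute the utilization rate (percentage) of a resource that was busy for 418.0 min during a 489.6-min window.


Utilization = busy / total × 100
= 418.0 / 489.6 × 100
= 85.4%


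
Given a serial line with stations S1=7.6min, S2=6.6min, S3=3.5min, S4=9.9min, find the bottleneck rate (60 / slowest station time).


Bottleneck = longest station time
Station times: [7.6, 6.6, 3.5, 9.9]
Max = 9.9 min
Rate = 60 / 9.9
= 6.06 units/hour (bottleneck: 9.9min)


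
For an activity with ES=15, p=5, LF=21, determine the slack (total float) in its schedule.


EF = ES + duration = 15 + 5 = 20
LS = LF - duration = 21 - 5 = 16
Total Float = LF - EF = 21 - 20
(or LS - ES = 16 - 15)
= 1


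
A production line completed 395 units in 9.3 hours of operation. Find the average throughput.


Throughput = units / time
= 395 / 9.3
= 42.5 units/hour


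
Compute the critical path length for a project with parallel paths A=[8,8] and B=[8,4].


Path A: 8 + 8 = 16
Path B: 8 + 4 = 12
Critical path = longest = max(16, 12)
= 16 (Path A)


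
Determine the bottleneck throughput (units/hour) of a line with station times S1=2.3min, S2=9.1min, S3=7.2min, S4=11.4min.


Bottleneck = longest station time
Station times: [2.3, 9.1, 7.2, 11.4]
Max = 11.4 min
Rate = 60 / 11.4
= 5.26 units/hour (bottleneck: 11.4min)


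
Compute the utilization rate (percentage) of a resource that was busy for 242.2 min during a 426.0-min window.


Utilization = busy / total × 100
= 242.2 / 426.0 × 100
= 56.9%


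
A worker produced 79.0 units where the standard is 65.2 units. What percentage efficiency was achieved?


Efficiency = (actual / standard) × 100
= (79.0 / 65.2) × 100
= 121.2%


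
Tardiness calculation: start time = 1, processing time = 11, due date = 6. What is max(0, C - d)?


Completion = start + processing = 1 + 11 = 12
Tardiness = max(0, C - d) = max(0, 12 - 6)
= max(0, 6)
= 6


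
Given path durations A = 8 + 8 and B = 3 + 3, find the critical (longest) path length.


Path A: 8 + 8 = 16
Path B: 3 + 3 = 6
Critical path = longest = max(16, 6)
= 16 (Path A)


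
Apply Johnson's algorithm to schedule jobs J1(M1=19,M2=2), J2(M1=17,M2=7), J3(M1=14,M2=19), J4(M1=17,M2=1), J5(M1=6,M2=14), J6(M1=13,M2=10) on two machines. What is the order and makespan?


Johnson's rule:
Group 1 (M1≤M2, sort by M1): ['J5', 'J3']
Group 2 (M1>M2, sort desc M2): ['J6', 'J2', 'J1', 'J4']
Sequence: J5 → J3 → J6 → J2 → J1 → J4
Makespan calculation:
  J5: M1 done=6, M2 done=20
  J3: M1 done=20, M2 done=39
  J6: M1 done=33, M2 done=49
  J2: M1 done=50, M2 done=57
  J1: M1 done=69, M2 done=71
  J4: M1 done=86, M2 done=87
= Sequence: J5 → J3 → J6 → J2 → J1 → J4, Makespan: 87


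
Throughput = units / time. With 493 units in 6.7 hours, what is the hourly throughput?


Throughput = units / time
= 493 / 6.7
= 73.6 units/hour


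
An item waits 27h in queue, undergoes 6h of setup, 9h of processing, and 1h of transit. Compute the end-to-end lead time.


Lead time = queue + setup + processing + transit
= 27 + 6 + 9 + 1
= 43 hours


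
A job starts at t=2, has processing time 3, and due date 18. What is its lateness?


Completion = 2 + 3 = 5
Lateness = C - d = 5 - 18
= -13


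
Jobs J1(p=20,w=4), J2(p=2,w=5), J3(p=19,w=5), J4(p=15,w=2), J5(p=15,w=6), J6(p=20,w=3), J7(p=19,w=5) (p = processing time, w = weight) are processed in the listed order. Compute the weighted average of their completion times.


Completion times:
  J1: C=20, w×C=4×20=80
  J2: C=22, w×C=5×22=110
  J3: C=41, w×C=5×41=205
  J4: C=56, w×C=2×56=112
  J5: C=71, w×C=6×71=426
  J6: C=91, w×C=3×91=273
  J7: C=110, w×C=5×110=550
Sum w×C = 1756
Sum w = 30
Weighted avg = 1756/30
= 58.53


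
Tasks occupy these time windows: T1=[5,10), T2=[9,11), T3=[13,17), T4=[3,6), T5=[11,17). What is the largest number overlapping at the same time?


Check each time point for overlaps:
  t=5: 2 tasks active (T1, T4)
Max concurrent = 2


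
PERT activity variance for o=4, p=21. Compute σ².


σ² = ((p - o) / 6)² = (p - o)² / 36
= (21 - 4)² / 36
= 17² / 36
= 289 / 36
= 8.0278


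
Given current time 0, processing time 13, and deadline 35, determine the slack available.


Slack = due - current_time - processing
= 35 - 0 - 13
= 22


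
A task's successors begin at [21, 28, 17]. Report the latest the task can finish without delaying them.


LF = min of all successor start times
Successors start at: [21, 28, 17]
LF = min(21, 28, 17)
= 17


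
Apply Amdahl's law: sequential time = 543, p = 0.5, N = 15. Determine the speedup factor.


Amdahl's law: T_p = T × ((1-p) + p/N)
= 543 × ((1-0.5) + 0.5/15)
= 543 × (0.50 + 0.0333)
= 543 × 0.5333
= 289.60
Speedup = 543/289.60
= 1.87×


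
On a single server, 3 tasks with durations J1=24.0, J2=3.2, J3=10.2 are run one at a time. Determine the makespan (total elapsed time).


Sequential makespan: sum all processing times
= 24.0 + 3.2 + 10.2
= 37.4 time units


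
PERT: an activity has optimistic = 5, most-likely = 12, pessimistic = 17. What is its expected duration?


te = (o + 4m + p) / 6
= (5 + 4×12 + 17) / 6
= (5 + 48 + 17) / 6
= 70 / 6
= 11.67


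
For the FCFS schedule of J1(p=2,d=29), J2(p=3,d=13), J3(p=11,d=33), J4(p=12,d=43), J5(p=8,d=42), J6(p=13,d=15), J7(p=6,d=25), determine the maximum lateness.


Lateness per job (L = C - d):
  J1: C=2, d=29, L=-27
  J2: C=5, d=13, L=-8
  J3: C=16, d=33, L=-17
  J4: C=28, d=43, L=-15
  J5: C=36, d=42, L=-6
  J6: C=49, d=15, L=34
  J7: C=55, d=25, L=30
Lmax = max(-27, -8, -17, -15, -6, 34, 30)
= 34


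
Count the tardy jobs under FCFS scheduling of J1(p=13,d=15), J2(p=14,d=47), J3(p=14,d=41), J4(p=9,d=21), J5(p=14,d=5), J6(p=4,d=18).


Completion vs due date:
  J1: C=13, d=15 → on time
  J2: C=27, d=47 → on time
  J3: C=41, d=41 → on time
  J4: C=50, d=21 → TARDY
  J5: C=64, d=5 → TARDY
  J6: C=68, d=18 → TARDY
Tardy jobs: J4, J5, J6
Count = 3


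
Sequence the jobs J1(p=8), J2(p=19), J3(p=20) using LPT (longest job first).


LPT: sort by longest processing time first
  J3: p=20
  J2: p=19
  J1: p=8
Order: J3 → J2 → J1


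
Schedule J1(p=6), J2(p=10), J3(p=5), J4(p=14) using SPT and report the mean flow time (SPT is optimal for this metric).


SPT order: J3 → J1 → J2 → J4
Completion times:
  J3: C=5
  J1: C=11
  J2: C=21
  J4: C=35
Sum = 72, n = 4
Mean flow = 72/4
= 18.00


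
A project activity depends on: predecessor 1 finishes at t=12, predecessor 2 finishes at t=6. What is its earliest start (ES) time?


ES = max of all predecessor completion times
Predecessors: [12, 6]
ES = max(12, 6)
= 12


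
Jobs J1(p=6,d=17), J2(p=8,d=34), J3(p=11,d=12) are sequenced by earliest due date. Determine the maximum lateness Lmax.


EDD order: J3 → J1 → J2
Completion and lateness:
  J3: C=11, d=12, L=11-12=-1
  J1: C=17, d=17, L=17-17=0
  J2: C=25, d=34, L=25-34=-9
Lmax = max(-1, 0, -9)
= 0


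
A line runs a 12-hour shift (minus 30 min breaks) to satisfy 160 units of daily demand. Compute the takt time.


Available = 12×60 - 30 = 690 min
Takt time = 690 / 160
= 4.31 min/unit


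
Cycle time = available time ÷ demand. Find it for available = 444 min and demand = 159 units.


Cycle time = available time / demand
= 444 / 159
= 2.79 min/unit


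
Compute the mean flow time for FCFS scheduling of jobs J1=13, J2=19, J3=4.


Completion times:
  J1: completes at 13
  J2: completes at 32
  J3: completes at 36
Sum = 81
Average = 81/3
= 27.00


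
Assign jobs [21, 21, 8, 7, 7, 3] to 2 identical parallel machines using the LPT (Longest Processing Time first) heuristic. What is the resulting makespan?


Jobs (LPT sorted): [21, 21, 8, 7, 7, 3]
Machines: 2
  J=21 → Machine 1 (load: 0+21=21)
  J=21 → Machine 2 (load: 0+21=21)
  J=8 → Machine 1 (load: 21+8=29)
  J=7 → Machine 2 (load: 21+7=28)
  J=7 → Machine 2 (load: 28+7=35)
  J=3 → Machine 1 (load: 29+3=32)
Machine loads: [32, 35]
Makespan = max = 35 time units


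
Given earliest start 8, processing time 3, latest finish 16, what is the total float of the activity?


EF = ES + duration = 8 + 3 = 11
LS = LF - duration = 16 - 3 = 13
Total Float = LF - EF = 16 - 11
(or LS - ES = 13 - 8)
= 5
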